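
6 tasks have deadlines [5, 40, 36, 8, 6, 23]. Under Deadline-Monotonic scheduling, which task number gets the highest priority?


Sort tasks by relative deadline (ascending):
  Task 1: deadline = 5
  Task 5: deadline = 6
  Task 4: deadline = 8
  Task 6: deadline = 23
  Task 3: deadline = 36
  Task 2: deadline = 40
Priority order (highest first): [1, 5, 4, 6, 3, 2]
Highest priority task = 1

1


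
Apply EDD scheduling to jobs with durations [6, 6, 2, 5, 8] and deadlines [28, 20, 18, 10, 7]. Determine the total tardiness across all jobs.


Sort by due date (EDD order): [(8, 7), (5, 10), (2, 18), (6, 20), (6, 28)]
Compute completion times and tardiness:
  Job 1: p=8, d=7, C=8, tardiness=max(0,8-7)=1
  Job 2: p=5, d=10, C=13, tardiness=max(0,13-10)=3
  Job 3: p=2, d=18, C=15, tardiness=max(0,15-18)=0
  Job 4: p=6, d=20, C=21, tardiness=max(0,21-20)=1
  Job 5: p=6, d=28, C=27, tardiness=max(0,27-28)=0
Total tardiness = 5

5


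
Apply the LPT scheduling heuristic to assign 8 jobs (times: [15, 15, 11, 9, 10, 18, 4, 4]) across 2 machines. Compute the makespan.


Sort jobs in decreasing order (LPT): [18, 15, 15, 11, 10, 9, 4, 4]
Assign each job to the least loaded machine:
  Machine 1: jobs [18, 11, 10, 4], load = 43
  Machine 2: jobs [15, 15, 9, 4], load = 43
Makespan = max load = 43

43


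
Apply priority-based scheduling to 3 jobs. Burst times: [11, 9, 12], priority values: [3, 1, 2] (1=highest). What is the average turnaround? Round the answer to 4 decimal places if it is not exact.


Sort by priority (ascending = highest first):
Order: [(1, 9), (2, 12), (3, 11)]
Completion times:
  Priority 1, burst=9, C=9
  Priority 2, burst=12, C=21
  Priority 3, burst=11, C=32
Average turnaround = 62/3 = 20.6667

20.6667


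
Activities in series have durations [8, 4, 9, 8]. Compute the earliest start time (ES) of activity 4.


Activity 4 starts after activities 1 through 3 complete.
Predecessor durations: [8, 4, 9]
ES = 8 + 4 + 9 = 21

21


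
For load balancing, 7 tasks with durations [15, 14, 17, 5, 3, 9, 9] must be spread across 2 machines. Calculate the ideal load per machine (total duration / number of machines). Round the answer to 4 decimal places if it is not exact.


Total processing time = 15 + 14 + 17 + 5 + 3 + 9 + 9 = 72
Number of machines = 2
Ideal balanced load = 72 / 2 = 36.0

36.0


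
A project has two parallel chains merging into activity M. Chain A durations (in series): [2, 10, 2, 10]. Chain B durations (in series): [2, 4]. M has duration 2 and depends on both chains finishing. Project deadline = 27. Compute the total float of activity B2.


Forward pass: ES(B2) = sum of predecessors on chain B = 2
EF = ES + duration = 2 + 4 = 6
Backward pass: LF(M) = deadline = 27; LS(M) = 27 - 2 = 25
LF(B2) = LS(M) - sum(successors on chain B) = 25 - 0 = 25
LS = LF - duration = 25 - 4 = 21
Total float = LS - ES = 21 - 2 = 19

19


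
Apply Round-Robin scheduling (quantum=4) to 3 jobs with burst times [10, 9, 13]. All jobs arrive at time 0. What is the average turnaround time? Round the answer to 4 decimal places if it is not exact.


Time quantum = 4
Execution trace:
  J1 runs 4 units, time = 4
  J2 runs 4 units, time = 8
  J3 runs 4 units, time = 12
  J1 runs 4 units, time = 16
  J2 runs 4 units, time = 20
  J3 runs 4 units, time = 24
  J1 runs 2 units, time = 26
  J2 runs 1 units, time = 27
  J3 runs 4 units, time = 31
  J3 runs 1 units, time = 32
Finish times: [26, 27, 32]
Average turnaround = 85/3 = 28.3333

28.3333


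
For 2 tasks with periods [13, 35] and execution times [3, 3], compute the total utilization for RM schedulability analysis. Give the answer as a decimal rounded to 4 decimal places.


Compute individual utilizations (exact fractions):
  Task 1: C/T = 3/13 (approx. 0.2308)
  Task 2: C/T = 3/35 (approx. 0.0857)
Total utilization U = 3/13 + 3/35 = 144/455
Rounded to 4 decimal places: U = 0.3165
RM (Liu & Layland) bound for 2 tasks = 0.828427; compare with U = 144/455 (approx. 0.316484)
U <= bound, so schedulable by RM sufficient condition.

0.3165


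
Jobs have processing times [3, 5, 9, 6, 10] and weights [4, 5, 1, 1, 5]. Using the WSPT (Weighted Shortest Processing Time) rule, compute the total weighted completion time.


Compute p/w ratios and sort ascending (WSPT): [(3, 4), (5, 5), (10, 5), (6, 1), (9, 1)]
Compute weighted completion times:
  Job (p=3,w=4): C=3, w*C=4*3=12
  Job (p=5,w=5): C=8, w*C=5*8=40
  Job (p=10,w=5): C=18, w*C=5*18=90
  Job (p=6,w=1): C=24, w*C=1*24=24
  Job (p=9,w=1): C=33, w*C=1*33=33
Total weighted completion time = 199

199


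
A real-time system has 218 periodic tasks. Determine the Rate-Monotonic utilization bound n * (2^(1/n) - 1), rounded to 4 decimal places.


Compute 2^(1/218) = 1.0031846344
Subtract 1: 1.0031846344 - 1 = 0.0031846344
Multiply by n: 218 * 0.0031846344 = 0.6942502992
Round to 4 dp: 0.6943

0.6943


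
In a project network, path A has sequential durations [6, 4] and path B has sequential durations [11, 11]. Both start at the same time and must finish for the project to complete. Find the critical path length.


Path A total = 6 + 4 = 10
Path B total = 11 + 11 = 22
Critical path = longest path = max(10, 22) = 22

22


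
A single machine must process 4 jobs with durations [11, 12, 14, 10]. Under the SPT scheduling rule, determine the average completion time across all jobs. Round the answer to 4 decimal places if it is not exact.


Sort jobs by processing time (SPT order): [10, 11, 12, 14]
Compute completion times sequentially:
  Job 1: processing = 10, completes at 10
  Job 2: processing = 11, completes at 21
  Job 3: processing = 12, completes at 33
  Job 4: processing = 14, completes at 47
Sum of completion times = 111
Average completion time = 111/4 = 27.75

27.75


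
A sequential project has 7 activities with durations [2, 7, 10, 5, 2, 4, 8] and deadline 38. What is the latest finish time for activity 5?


LF(activity 5) = deadline - sum of successor durations
Successors: activities 6 through 7 with durations [4, 8]
Sum of successor durations = 12
LF = 38 - 12 = 26

26


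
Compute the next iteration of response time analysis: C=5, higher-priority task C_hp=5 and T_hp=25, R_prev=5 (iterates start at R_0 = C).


R_next = C + ceil(R_prev / T_hp) * C_hp
ceil(5 / 25) = ceil(0.2) = 1
Interference = 1 * 5 = 5
R_next = 5 + 5 = 10

10


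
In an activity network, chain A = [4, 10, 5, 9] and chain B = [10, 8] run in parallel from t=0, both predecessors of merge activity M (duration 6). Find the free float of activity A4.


ES(A4) = sum of predecessors on chain A = 19
EF(A4) = ES + duration = 19 + 9 = 28
Successor of A4 is M. ES(M) = max(sum(A), sum(B)) = max(28, 18) = 28
Free float = ES(successor) - EF(current) = 28 - 28 = 0

0


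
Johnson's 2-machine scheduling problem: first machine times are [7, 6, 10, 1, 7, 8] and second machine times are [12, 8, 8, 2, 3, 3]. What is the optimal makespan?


Apply Johnson's rule:
  Group 1 (a <= b): [(4, 1, 2), (2, 6, 8), (1, 7, 12)]
  Group 2 (a > b): [(3, 10, 8), (5, 7, 3), (6, 8, 3)]
Optimal job order: [4, 2, 1, 3, 5, 6]
Schedule:
  Job 4: M1 done at 1, M2 done at 3
  Job 2: M1 done at 7, M2 done at 15
  Job 1: M1 done at 14, M2 done at 27
  Job 3: M1 done at 24, M2 done at 35
  Job 5: M1 done at 31, M2 done at 38
  Job 6: M1 done at 39, M2 done at 42
Makespan = 42

42


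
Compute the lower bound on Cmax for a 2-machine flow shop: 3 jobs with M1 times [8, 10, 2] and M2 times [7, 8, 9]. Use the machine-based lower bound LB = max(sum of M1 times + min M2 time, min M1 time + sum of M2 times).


LB1 = sum(M1 times) + min(M2 times) = 20 + 7 = 27
LB2 = min(M1 times) + sum(M2 times) = 2 + 24 = 26
Lower bound = max(LB1, LB2) = max(27, 26) = 27

27


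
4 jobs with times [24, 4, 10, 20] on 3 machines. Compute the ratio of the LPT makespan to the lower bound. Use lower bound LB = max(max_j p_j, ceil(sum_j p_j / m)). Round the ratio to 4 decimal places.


LPT order: [24, 20, 10, 4]
Machine loads after assignment: [24, 20, 14]
LPT makespan = 24
Lower bound = max(max_job, ceil(total/3)) = max(24, 20) = 24
Ratio = 24 / 24 = 1.0

1.0


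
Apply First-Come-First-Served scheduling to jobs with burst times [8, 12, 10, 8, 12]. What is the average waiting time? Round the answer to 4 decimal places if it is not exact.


FCFS order (as given): [8, 12, 10, 8, 12]
Waiting times:
  Job 1: wait = 0
  Job 2: wait = 8
  Job 3: wait = 20
  Job 4: wait = 30
  Job 5: wait = 38
Sum of waiting times = 96
Average waiting time = 96/5 = 19.2

19.2


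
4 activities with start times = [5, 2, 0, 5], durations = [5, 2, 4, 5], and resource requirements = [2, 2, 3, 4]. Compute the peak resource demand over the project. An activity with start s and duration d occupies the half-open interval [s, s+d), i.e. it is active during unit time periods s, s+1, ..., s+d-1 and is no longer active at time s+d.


Each activity i is active on [start_i, start_i + duration_i).
Compute total resource usage per time slot:
  t=0: active resources = [3], total = 3
  t=1: active resources = [3], total = 3
  t=2: active resources = [2, 3], total = 5
  t=3: active resources = [2, 3], total = 5
  t=4: active resources = [], total = 0
  t=5: active resources = [2, 4], total = 6
  t=6: active resources = [2, 4], total = 6
  t=7: active resources = [2, 4], total = 6
  t=8: active resources = [2, 4], total = 6
  t=9: active resources = [2, 4], total = 6
Peak resource demand = 6

6


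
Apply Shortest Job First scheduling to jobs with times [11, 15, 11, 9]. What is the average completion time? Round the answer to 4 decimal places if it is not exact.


SJF order (ascending): [9, 11, 11, 15]
Completion times:
  Job 1: burst=9, C=9
  Job 2: burst=11, C=20
  Job 3: burst=11, C=31
  Job 4: burst=15, C=46
Average completion = 106/4 = 26.5

26.5


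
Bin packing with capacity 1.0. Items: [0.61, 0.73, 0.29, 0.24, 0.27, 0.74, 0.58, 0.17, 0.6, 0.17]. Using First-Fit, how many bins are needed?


Place items sequentially using First-Fit:
  Item 0.61 -> new Bin 1
  Item 0.73 -> new Bin 2
  Item 0.29 -> Bin 1 (now 0.9)
  Item 0.24 -> Bin 2 (now 0.97)
  Item 0.27 -> new Bin 3
  Item 0.74 -> new Bin 4
  Item 0.58 -> Bin 3 (now 0.85)
  Item 0.17 -> Bin 4 (now 0.91)
  Item 0.6 -> new Bin 5
  Item 0.17 -> Bin 5 (now 0.77)
Total bins used = 5

5


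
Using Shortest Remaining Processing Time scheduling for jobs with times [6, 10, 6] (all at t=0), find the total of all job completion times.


Since all jobs arrive at t=0, SRPT equals SPT ordering.
SPT order: [6, 6, 10]
Completion times:
  Job 1: p=6, C=6
  Job 2: p=6, C=12
  Job 3: p=10, C=22
Total completion time = 6 + 12 + 22 = 40

40


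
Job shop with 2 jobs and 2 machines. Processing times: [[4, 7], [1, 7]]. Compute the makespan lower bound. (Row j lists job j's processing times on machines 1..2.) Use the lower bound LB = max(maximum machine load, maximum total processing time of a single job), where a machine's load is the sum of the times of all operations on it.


Machine loads:
  Machine 1: 4 + 1 = 5
  Machine 2: 7 + 7 = 14
Max machine load = 14
Job totals:
  Job 1: 11
  Job 2: 8
Max job total = 11
Lower bound = max(14, 11) = 14

14


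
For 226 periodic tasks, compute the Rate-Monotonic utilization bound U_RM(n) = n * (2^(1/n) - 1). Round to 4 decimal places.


Compute 2^(1/226) = 1.0030717310
Subtract 1: 1.0030717310 - 1 = 0.0030717310
Multiply by n: 226 * 0.0030717310 = 0.6942112060
Round to 4 dp: 0.6942

0.6942


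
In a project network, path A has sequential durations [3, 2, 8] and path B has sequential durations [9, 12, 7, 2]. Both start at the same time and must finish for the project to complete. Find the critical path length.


Path A total = 3 + 2 + 8 = 13
Path B total = 9 + 12 + 7 + 2 = 30
Critical path = longest path = max(13, 30) = 30

30


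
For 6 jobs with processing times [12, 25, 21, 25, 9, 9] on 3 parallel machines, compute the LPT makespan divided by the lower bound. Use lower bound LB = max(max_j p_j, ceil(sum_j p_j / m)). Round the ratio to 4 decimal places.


LPT order: [25, 25, 21, 12, 9, 9]
Machine loads after assignment: [34, 34, 33]
LPT makespan = 34
Lower bound = max(max_job, ceil(total/3)) = max(25, 34) = 34
Ratio = 34 / 34 = 1.0

1.0


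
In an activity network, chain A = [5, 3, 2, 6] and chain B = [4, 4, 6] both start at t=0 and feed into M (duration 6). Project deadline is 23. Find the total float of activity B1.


Forward pass: ES(B1) = sum of predecessors on chain B = 0
EF = ES + duration = 0 + 4 = 4
Backward pass: LF(M) = deadline = 23; LS(M) = 23 - 6 = 17
LF(B1) = LS(M) - sum(successors on chain B) = 17 - 10 = 7
LS = LF - duration = 7 - 4 = 3
Total float = LS - ES = 3 - 0 = 3

3


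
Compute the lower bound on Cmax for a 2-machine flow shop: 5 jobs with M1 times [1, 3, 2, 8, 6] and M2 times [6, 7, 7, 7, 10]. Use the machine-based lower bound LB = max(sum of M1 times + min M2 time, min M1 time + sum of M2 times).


LB1 = sum(M1 times) + min(M2 times) = 20 + 6 = 26
LB2 = min(M1 times) + sum(M2 times) = 1 + 37 = 38
Lower bound = max(LB1, LB2) = max(26, 38) = 38

38


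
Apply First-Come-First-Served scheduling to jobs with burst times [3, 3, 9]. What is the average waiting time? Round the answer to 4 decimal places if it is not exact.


FCFS order (as given): [3, 3, 9]
Waiting times:
  Job 1: wait = 0
  Job 2: wait = 3
  Job 3: wait = 6
Sum of waiting times = 9
Average waiting time = 9/3 = 3.0

3.0


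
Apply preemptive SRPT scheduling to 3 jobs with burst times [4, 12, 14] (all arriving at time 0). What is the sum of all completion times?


Since all jobs arrive at t=0, SRPT equals SPT ordering.
SPT order: [4, 12, 14]
Completion times:
  Job 1: p=4, C=4
  Job 2: p=12, C=16
  Job 3: p=14, C=30
Total completion time = 4 + 16 + 30 = 50

50


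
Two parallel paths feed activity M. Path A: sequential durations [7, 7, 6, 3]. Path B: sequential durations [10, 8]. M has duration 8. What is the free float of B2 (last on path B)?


ES(B2) = sum of predecessors on chain B = 10
EF(B2) = ES + duration = 10 + 8 = 18
Successor of B2 is M. ES(M) = max(sum(A), sum(B)) = max(23, 18) = 23
Free float = ES(successor) - EF(current) = 23 - 18 = 5

5


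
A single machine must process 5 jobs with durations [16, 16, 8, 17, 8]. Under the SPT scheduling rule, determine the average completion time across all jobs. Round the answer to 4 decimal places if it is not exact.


Sort jobs by processing time (SPT order): [8, 8, 16, 16, 17]
Compute completion times sequentially:
  Job 1: processing = 8, completes at 8
  Job 2: processing = 8, completes at 16
  Job 3: processing = 16, completes at 32
  Job 4: processing = 16, completes at 48
  Job 5: processing = 17, completes at 65
Sum of completion times = 169
Average completion time = 169/5 = 33.8

33.8


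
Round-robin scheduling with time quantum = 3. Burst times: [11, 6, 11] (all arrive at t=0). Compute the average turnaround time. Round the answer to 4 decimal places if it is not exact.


Time quantum = 3
Execution trace:
  J1 runs 3 units, time = 3
  J2 runs 3 units, time = 6
  J3 runs 3 units, time = 9
  J1 runs 3 units, time = 12
  J2 runs 3 units, time = 15
  J3 runs 3 units, time = 18
  J1 runs 3 units, time = 21
  J3 runs 3 units, time = 24
  J1 runs 2 units, time = 26
  J3 runs 2 units, time = 28
Finish times: [26, 15, 28]
Average turnaround = 69/3 = 23.0

23.0


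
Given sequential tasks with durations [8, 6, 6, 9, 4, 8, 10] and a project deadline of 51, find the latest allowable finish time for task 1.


LF(activity 1) = deadline - sum of successor durations
Successors: activities 2 through 7 with durations [6, 6, 9, 4, 8, 10]
Sum of successor durations = 43
LF = 51 - 43 = 8

8


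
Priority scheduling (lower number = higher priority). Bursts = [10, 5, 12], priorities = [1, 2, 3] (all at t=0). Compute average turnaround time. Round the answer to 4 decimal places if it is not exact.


Sort by priority (ascending = highest first):
Order: [(1, 10), (2, 5), (3, 12)]
Completion times:
  Priority 1, burst=10, C=10
  Priority 2, burst=5, C=15
  Priority 3, burst=12, C=27
Average turnaround = 52/3 = 17.3333

17.3333


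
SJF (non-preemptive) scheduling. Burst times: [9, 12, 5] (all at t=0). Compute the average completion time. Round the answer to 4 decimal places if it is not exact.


SJF order (ascending): [5, 9, 12]
Completion times:
  Job 1: burst=5, C=5
  Job 2: burst=9, C=14
  Job 3: burst=12, C=26
Average completion = 45/3 = 15.0

15.0


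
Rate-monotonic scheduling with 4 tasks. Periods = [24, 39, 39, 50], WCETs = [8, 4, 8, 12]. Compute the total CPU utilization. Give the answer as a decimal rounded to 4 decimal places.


Compute individual utilizations (exact fractions):
  Task 1: C/T = 8/24 = 1/3 (approx. 0.3333)
  Task 2: C/T = 4/39 (approx. 0.1026)
  Task 3: C/T = 8/39 (approx. 0.2051)
  Task 4: C/T = 12/50 = 6/25 (approx. 0.24)
Total utilization U = 1/3 + 4/39 + 8/39 + 6/25 = 859/975
Rounded to 4 decimal places: U = 0.8810
RM (Liu & Layland) bound for 4 tasks = 0.756828; compare with U = 859/975 (approx. 0.881026)
bound < U <= 1, so the RM sufficient condition is not met (inconclusive; an exact test such as response-time analysis is needed).

0.8810


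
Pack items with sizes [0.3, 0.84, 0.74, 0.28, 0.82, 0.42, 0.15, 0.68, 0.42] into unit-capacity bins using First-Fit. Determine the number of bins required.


Place items sequentially using First-Fit:
  Item 0.3 -> new Bin 1
  Item 0.84 -> new Bin 2
  Item 0.74 -> new Bin 3
  Item 0.28 -> Bin 1 (now 0.58)
  Item 0.82 -> new Bin 4
  Item 0.42 -> Bin 1 (now 1.0)
  Item 0.15 -> Bin 2 (now 0.99)
  Item 0.68 -> new Bin 5
  Item 0.42 -> new Bin 6
Total bins used = 6

6


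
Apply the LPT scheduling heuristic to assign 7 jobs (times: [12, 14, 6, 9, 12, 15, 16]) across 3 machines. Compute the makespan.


Sort jobs in decreasing order (LPT): [16, 15, 14, 12, 12, 9, 6]
Assign each job to the least loaded machine:
  Machine 1: jobs [16, 9, 6], load = 31
  Machine 2: jobs [15, 12], load = 27
  Machine 3: jobs [14, 12], load = 26
Makespan = max load = 31

31


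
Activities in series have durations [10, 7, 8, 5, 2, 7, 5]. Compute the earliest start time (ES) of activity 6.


Activity 6 starts after activities 1 through 5 complete.
Predecessor durations: [10, 7, 8, 5, 2]
ES = 10 + 7 + 8 + 5 + 2 = 32

32


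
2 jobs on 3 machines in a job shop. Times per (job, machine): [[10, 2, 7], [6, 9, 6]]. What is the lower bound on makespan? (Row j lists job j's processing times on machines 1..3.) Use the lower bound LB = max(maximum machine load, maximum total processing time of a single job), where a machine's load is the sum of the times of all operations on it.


Machine loads:
  Machine 1: 10 + 6 = 16
  Machine 2: 2 + 9 = 11
  Machine 3: 7 + 6 = 13
Max machine load = 16
Job totals:
  Job 1: 19
  Job 2: 21
Max job total = 21
Lower bound = max(16, 21) = 21

21


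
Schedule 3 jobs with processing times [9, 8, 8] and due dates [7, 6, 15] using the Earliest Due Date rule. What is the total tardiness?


Sort by due date (EDD order): [(8, 6), (9, 7), (8, 15)]
Compute completion times and tardiness:
  Job 1: p=8, d=6, C=8, tardiness=max(0,8-6)=2
  Job 2: p=9, d=7, C=17, tardiness=max(0,17-7)=10
  Job 3: p=8, d=15, C=25, tardiness=max(0,25-15)=10
Total tardiness = 22

22


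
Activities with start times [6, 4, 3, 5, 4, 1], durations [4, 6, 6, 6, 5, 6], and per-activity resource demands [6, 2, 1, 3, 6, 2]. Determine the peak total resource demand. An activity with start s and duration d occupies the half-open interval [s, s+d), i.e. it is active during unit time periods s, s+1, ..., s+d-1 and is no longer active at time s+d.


Each activity i is active on [start_i, start_i + duration_i).
Compute total resource usage per time slot:
  t=0: active resources = [], total = 0
  t=1: active resources = [2], total = 2
  t=2: active resources = [2], total = 2
  t=3: active resources = [1, 2], total = 3
  t=4: active resources = [2, 1, 6, 2], total = 11
  t=5: active resources = [2, 1, 3, 6, 2], total = 14
  t=6: active resources = [6, 2, 1, 3, 6, 2], total = 20
  t=7: active resources = [6, 2, 1, 3, 6], total = 18
  t=8: active resources = [6, 2, 1, 3, 6], total = 18
  t=9: active resources = [6, 2, 3], total = 11
  t=10: active resources = [3], total = 3
Peak resource demand = 20

20


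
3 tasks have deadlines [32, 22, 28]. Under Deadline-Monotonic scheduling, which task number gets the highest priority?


Sort tasks by relative deadline (ascending):
  Task 2: deadline = 22
  Task 3: deadline = 28
  Task 1: deadline = 32
Priority order (highest first): [2, 3, 1]
Highest priority task = 2

2


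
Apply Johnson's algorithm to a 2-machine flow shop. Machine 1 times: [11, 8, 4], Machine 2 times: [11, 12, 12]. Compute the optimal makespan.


Apply Johnson's rule:
  Group 1 (a <= b): [(3, 4, 12), (2, 8, 12), (1, 11, 11)]
  Group 2 (a > b): []
Optimal job order: [3, 2, 1]
Schedule:
  Job 3: M1 done at 4, M2 done at 16
  Job 2: M1 done at 12, M2 done at 28
  Job 1: M1 done at 23, M2 done at 39
Makespan = 39

39


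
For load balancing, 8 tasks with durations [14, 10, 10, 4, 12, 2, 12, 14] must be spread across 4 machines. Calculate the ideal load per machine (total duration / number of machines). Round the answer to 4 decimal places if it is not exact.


Total processing time = 14 + 10 + 10 + 4 + 12 + 2 + 12 + 14 = 78
Number of machines = 4
Ideal balanced load = 78 / 4 = 19.5

19.5


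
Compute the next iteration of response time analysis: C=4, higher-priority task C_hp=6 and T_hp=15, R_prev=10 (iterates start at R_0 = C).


R_next = C + ceil(R_prev / T_hp) * C_hp
ceil(10 / 15) = ceil(0.6667) = 1
Interference = 1 * 6 = 6
R_next = 4 + 6 = 10
R_next = R_prev, so the iteration has converged (response time = 10).

10


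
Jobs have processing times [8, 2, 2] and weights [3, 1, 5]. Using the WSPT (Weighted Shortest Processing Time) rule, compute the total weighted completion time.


Compute p/w ratios and sort ascending (WSPT): [(2, 5), (2, 1), (8, 3)]
Compute weighted completion times:
  Job (p=2,w=5): C=2, w*C=5*2=10
  Job (p=2,w=1): C=4, w*C=1*4=4
  Job (p=8,w=3): C=12, w*C=3*12=36
Total weighted completion time = 50

50


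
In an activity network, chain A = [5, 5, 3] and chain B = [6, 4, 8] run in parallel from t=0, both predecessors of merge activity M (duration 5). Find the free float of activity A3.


ES(A3) = sum of predecessors on chain A = 10
EF(A3) = ES + duration = 10 + 3 = 13
Successor of A3 is M. ES(M) = max(sum(A), sum(B)) = max(13, 18) = 18
Free float = ES(successor) - EF(current) = 18 - 13 = 5

5


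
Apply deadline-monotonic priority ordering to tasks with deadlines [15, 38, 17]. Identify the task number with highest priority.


Sort tasks by relative deadline (ascending):
  Task 1: deadline = 15
  Task 3: deadline = 17
  Task 2: deadline = 38
Priority order (highest first): [1, 3, 2]
Highest priority task = 1

1


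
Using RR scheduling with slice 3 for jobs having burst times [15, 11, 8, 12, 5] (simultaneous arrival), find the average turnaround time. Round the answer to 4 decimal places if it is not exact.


Time quantum = 3
Execution trace:
  J1 runs 3 units, time = 3
  J2 runs 3 units, time = 6
  J3 runs 3 units, time = 9
  J4 runs 3 units, time = 12
  J5 runs 3 units, time = 15
  J1 runs 3 units, time = 18
  J2 runs 3 units, time = 21
  J3 runs 3 units, time = 24
  J4 runs 3 units, time = 27
  J5 runs 2 units, time = 29
  J1 runs 3 units, time = 32
  J2 runs 3 units, time = 35
  J3 runs 2 units, time = 37
  J4 runs 3 units, time = 40
  J1 runs 3 units, time = 43
  J2 runs 2 units, time = 45
  J4 runs 3 units, time = 48
  J1 runs 3 units, time = 51
Finish times: [51, 45, 37, 48, 29]
Average turnaround = 210/5 = 42.0

42.0


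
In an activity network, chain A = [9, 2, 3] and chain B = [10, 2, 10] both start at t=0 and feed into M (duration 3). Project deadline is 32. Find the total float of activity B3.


Forward pass: ES(B3) = sum of predecessors on chain B = 12
EF = ES + duration = 12 + 10 = 22
Backward pass: LF(M) = deadline = 32; LS(M) = 32 - 3 = 29
LF(B3) = LS(M) - sum(successors on chain B) = 29 - 0 = 29
LS = LF - duration = 29 - 10 = 19
Total float = LS - ES = 19 - 12 = 7

7


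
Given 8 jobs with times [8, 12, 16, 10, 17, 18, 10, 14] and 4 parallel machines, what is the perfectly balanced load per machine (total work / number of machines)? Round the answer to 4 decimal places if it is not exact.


Total processing time = 8 + 12 + 16 + 10 + 17 + 18 + 10 + 14 = 105
Number of machines = 4
Ideal balanced load = 105 / 4 = 26.25

26.25


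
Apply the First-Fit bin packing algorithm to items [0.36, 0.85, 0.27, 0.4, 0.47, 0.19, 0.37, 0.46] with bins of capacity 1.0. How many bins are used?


Place items sequentially using First-Fit:
  Item 0.36 -> new Bin 1
  Item 0.85 -> new Bin 2
  Item 0.27 -> Bin 1 (now 0.63)
  Item 0.4 -> new Bin 3
  Item 0.47 -> Bin 3 (now 0.87)
  Item 0.19 -> Bin 1 (now 0.82)
  Item 0.37 -> new Bin 4
  Item 0.46 -> Bin 4 (now 0.83)
Total bins used = 4

4


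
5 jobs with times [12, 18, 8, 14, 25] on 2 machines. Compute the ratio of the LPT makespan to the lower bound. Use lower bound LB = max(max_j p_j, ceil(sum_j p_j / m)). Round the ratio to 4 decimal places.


LPT order: [25, 18, 14, 12, 8]
Machine loads after assignment: [37, 40]
LPT makespan = 40
Lower bound = max(max_job, ceil(total/2)) = max(25, 39) = 39
Ratio = 40 / 39 = 1.0256

1.0256


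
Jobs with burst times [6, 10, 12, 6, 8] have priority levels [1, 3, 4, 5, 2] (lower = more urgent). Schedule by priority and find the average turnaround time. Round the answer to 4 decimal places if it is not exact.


Sort by priority (ascending = highest first):
Order: [(1, 6), (2, 8), (3, 10), (4, 12), (5, 6)]
Completion times:
  Priority 1, burst=6, C=6
  Priority 2, burst=8, C=14
  Priority 3, burst=10, C=24
  Priority 4, burst=12, C=36
  Priority 5, burst=6, C=42
Average turnaround = 122/5 = 24.4

24.4


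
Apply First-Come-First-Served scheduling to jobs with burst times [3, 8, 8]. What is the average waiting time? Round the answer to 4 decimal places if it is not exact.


FCFS order (as given): [3, 8, 8]
Waiting times:
  Job 1: wait = 0
  Job 2: wait = 3
  Job 3: wait = 11
Sum of waiting times = 14
Average waiting time = 14/3 = 4.6667

4.6667


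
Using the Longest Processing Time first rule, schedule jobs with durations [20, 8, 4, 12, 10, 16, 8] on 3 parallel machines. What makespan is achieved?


Sort jobs in decreasing order (LPT): [20, 16, 12, 10, 8, 8, 4]
Assign each job to the least loaded machine:
  Machine 1: jobs [20, 8], load = 28
  Machine 2: jobs [16, 8], load = 24
  Machine 3: jobs [12, 10, 4], load = 26
Makespan = max load = 28

28


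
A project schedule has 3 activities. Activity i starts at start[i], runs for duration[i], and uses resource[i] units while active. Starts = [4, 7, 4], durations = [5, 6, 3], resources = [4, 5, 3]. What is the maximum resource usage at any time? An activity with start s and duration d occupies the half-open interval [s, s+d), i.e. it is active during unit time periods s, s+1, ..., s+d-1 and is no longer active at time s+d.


Each activity i is active on [start_i, start_i + duration_i).
Compute total resource usage per time slot:
  t=0: active resources = [], total = 0
  t=1: active resources = [], total = 0
  t=2: active resources = [], total = 0
  t=3: active resources = [], total = 0
  t=4: active resources = [4, 3], total = 7
  t=5: active resources = [4, 3], total = 7
  t=6: active resources = [4, 3], total = 7
  t=7: active resources = [4, 5], total = 9
  t=8: active resources = [4, 5], total = 9
  t=9: active resources = [5], total = 5
  t=10: active resources = [5], total = 5
  t=11: active resources = [5], total = 5
  t=12: active resources = [5], total = 5
Peak resource demand = 9

9


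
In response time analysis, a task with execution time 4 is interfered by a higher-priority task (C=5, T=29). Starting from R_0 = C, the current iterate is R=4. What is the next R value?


R_next = C + ceil(R_prev / T_hp) * C_hp
ceil(4 / 29) = ceil(0.1379) = 1
Interference = 1 * 5 = 5
R_next = 4 + 5 = 9

9


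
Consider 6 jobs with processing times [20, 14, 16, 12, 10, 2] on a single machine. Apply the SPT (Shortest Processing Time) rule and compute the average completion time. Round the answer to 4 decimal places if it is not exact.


Sort jobs by processing time (SPT order): [2, 10, 12, 14, 16, 20]
Compute completion times sequentially:
  Job 1: processing = 2, completes at 2
  Job 2: processing = 10, completes at 12
  Job 3: processing = 12, completes at 24
  Job 4: processing = 14, completes at 38
  Job 5: processing = 16, completes at 54
  Job 6: processing = 20, completes at 74
Sum of completion times = 204
Average completion time = 204/6 = 34.0

34.0


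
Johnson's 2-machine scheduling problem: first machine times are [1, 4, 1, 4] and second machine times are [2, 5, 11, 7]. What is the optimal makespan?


Apply Johnson's rule:
  Group 1 (a <= b): [(1, 1, 2), (3, 1, 11), (2, 4, 5), (4, 4, 7)]
  Group 2 (a > b): []
Optimal job order: [1, 3, 2, 4]
Schedule:
  Job 1: M1 done at 1, M2 done at 3
  Job 3: M1 done at 2, M2 done at 14
  Job 2: M1 done at 6, M2 done at 19
  Job 4: M1 done at 10, M2 done at 26
Makespan = 26

26


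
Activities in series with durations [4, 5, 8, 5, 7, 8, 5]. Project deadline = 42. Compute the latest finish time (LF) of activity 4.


LF(activity 4) = deadline - sum of successor durations
Successors: activities 5 through 7 with durations [7, 8, 5]
Sum of successor durations = 20
LF = 42 - 20 = 22

22


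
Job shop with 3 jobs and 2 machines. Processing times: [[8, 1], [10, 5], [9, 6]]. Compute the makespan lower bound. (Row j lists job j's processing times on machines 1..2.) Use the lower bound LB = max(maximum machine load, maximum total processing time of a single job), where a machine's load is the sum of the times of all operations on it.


Machine loads:
  Machine 1: 8 + 10 + 9 = 27
  Machine 2: 1 + 5 + 6 = 12
Max machine load = 27
Job totals:
  Job 1: 9
  Job 2: 15
  Job 3: 15
Max job total = 15
Lower bound = max(27, 15) = 27

27


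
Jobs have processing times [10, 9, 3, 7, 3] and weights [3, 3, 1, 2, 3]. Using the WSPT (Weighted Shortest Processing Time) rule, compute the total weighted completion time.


Compute p/w ratios and sort ascending (WSPT): [(3, 3), (9, 3), (3, 1), (10, 3), (7, 2)]
Compute weighted completion times:
  Job (p=3,w=3): C=3, w*C=3*3=9
  Job (p=9,w=3): C=12, w*C=3*12=36
  Job (p=3,w=1): C=15, w*C=1*15=15
  Job (p=10,w=3): C=25, w*C=3*25=75
  Job (p=7,w=2): C=32, w*C=2*32=64
Total weighted completion time = 199

199


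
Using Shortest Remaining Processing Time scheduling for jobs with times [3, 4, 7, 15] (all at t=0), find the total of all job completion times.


Since all jobs arrive at t=0, SRPT equals SPT ordering.
SPT order: [3, 4, 7, 15]
Completion times:
  Job 1: p=3, C=3
  Job 2: p=4, C=7
  Job 3: p=7, C=14
  Job 4: p=15, C=29
Total completion time = 3 + 7 + 14 + 29 = 53

53


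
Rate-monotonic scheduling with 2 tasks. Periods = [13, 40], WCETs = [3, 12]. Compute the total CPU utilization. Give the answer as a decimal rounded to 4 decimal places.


Compute individual utilizations (exact fractions):
  Task 1: C/T = 3/13 (approx. 0.2308)
  Task 2: C/T = 12/40 = 3/10 (approx. 0.3)
Total utilization U = 3/13 + 3/10 = 69/130
Rounded to 4 decimal places: U = 0.5308
RM (Liu & Layland) bound for 2 tasks = 0.828427; compare with U = 69/130 (approx. 0.530769)
U <= bound, so schedulable by RM sufficient condition.

0.5308


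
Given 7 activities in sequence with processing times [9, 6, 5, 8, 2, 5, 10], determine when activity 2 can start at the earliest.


Activity 2 starts after activities 1 through 1 complete.
Predecessor durations: [9]
ES = 9 = 9

9


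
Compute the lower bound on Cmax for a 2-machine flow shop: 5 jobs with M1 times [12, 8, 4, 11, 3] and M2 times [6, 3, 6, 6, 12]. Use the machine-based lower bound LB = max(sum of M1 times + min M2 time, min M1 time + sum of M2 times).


LB1 = sum(M1 times) + min(M2 times) = 38 + 3 = 41
LB2 = min(M1 times) + sum(M2 times) = 3 + 33 = 36
Lower bound = max(LB1, LB2) = max(41, 36) = 41

41


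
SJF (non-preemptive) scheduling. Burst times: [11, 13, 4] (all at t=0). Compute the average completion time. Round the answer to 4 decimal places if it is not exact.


SJF order (ascending): [4, 11, 13]
Completion times:
  Job 1: burst=4, C=4
  Job 2: burst=11, C=15
  Job 3: burst=13, C=28
Average completion = 47/3 = 15.6667

15.6667


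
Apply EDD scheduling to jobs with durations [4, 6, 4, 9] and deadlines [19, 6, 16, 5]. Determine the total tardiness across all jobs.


Sort by due date (EDD order): [(9, 5), (6, 6), (4, 16), (4, 19)]
Compute completion times and tardiness:
  Job 1: p=9, d=5, C=9, tardiness=max(0,9-5)=4
  Job 2: p=6, d=6, C=15, tardiness=max(0,15-6)=9
  Job 3: p=4, d=16, C=19, tardiness=max(0,19-16)=3
  Job 4: p=4, d=19, C=23, tardiness=max(0,23-19)=4
Total tardiness = 20

20


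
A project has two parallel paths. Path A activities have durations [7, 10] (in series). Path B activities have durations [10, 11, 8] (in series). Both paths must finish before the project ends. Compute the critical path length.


Path A total = 7 + 10 = 17
Path B total = 10 + 11 + 8 = 29
Critical path = longest path = max(17, 29) = 29

29


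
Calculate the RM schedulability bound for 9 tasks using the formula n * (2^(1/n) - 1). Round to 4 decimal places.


Compute 2^(1/9) = 1.0800597389
Subtract 1: 1.0800597389 - 1 = 0.0800597389
Multiply by n: 9 * 0.0800597389 = 0.7205376501
Round to 4 dp: 0.7205

0.7205


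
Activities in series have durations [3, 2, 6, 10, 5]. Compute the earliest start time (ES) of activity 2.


Activity 2 starts after activities 1 through 1 complete.
Predecessor durations: [3]
ES = 3 = 3

3


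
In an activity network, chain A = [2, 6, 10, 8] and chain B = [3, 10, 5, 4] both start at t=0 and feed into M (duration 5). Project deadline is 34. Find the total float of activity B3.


Forward pass: ES(B3) = sum of predecessors on chain B = 13
EF = ES + duration = 13 + 5 = 18
Backward pass: LF(M) = deadline = 34; LS(M) = 34 - 5 = 29
LF(B3) = LS(M) - sum(successors on chain B) = 29 - 4 = 25
LS = LF - duration = 25 - 5 = 20
Total float = LS - ES = 20 - 13 = 7

7


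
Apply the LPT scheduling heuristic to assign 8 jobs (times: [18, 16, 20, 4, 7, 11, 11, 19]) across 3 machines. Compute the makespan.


Sort jobs in decreasing order (LPT): [20, 19, 18, 16, 11, 11, 7, 4]
Assign each job to the least loaded machine:
  Machine 1: jobs [20, 11, 4], load = 35
  Machine 2: jobs [19, 11, 7], load = 37
  Machine 3: jobs [18, 16], load = 34
Makespan = max load = 37

37


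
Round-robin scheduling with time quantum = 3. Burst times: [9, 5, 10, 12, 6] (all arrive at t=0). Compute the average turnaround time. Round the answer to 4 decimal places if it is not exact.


Time quantum = 3
Execution trace:
  J1 runs 3 units, time = 3
  J2 runs 3 units, time = 6
  J3 runs 3 units, time = 9
  J4 runs 3 units, time = 12
  J5 runs 3 units, time = 15
  J1 runs 3 units, time = 18
  J2 runs 2 units, time = 20
  J3 runs 3 units, time = 23
  J4 runs 3 units, time = 26
  J5 runs 3 units, time = 29
  J1 runs 3 units, time = 32
  J3 runs 3 units, time = 35
  J4 runs 3 units, time = 38
  J3 runs 1 units, time = 39
  J4 runs 3 units, time = 42
Finish times: [32, 20, 39, 42, 29]
Average turnaround = 162/5 = 32.4

32.4


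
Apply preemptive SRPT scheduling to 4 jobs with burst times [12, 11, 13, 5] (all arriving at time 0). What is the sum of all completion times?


Since all jobs arrive at t=0, SRPT equals SPT ordering.
SPT order: [5, 11, 12, 13]
Completion times:
  Job 1: p=5, C=5
  Job 2: p=11, C=16
  Job 3: p=12, C=28
  Job 4: p=13, C=41
Total completion time = 5 + 16 + 28 + 41 = 90

90


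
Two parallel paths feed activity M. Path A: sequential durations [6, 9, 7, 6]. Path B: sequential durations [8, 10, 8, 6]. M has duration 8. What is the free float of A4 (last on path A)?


ES(A4) = sum of predecessors on chain A = 22
EF(A4) = ES + duration = 22 + 6 = 28
Successor of A4 is M. ES(M) = max(sum(A), sum(B)) = max(28, 32) = 32
Free float = ES(successor) - EF(current) = 32 - 28 = 4

4


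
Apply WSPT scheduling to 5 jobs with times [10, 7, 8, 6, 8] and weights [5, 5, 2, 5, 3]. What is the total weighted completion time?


Compute p/w ratios and sort ascending (WSPT): [(6, 5), (7, 5), (10, 5), (8, 3), (8, 2)]
Compute weighted completion times:
  Job (p=6,w=5): C=6, w*C=5*6=30
  Job (p=7,w=5): C=13, w*C=5*13=65
  Job (p=10,w=5): C=23, w*C=5*23=115
  Job (p=8,w=3): C=31, w*C=3*31=93
  Job (p=8,w=2): C=39, w*C=2*39=78
Total weighted completion time = 381

381


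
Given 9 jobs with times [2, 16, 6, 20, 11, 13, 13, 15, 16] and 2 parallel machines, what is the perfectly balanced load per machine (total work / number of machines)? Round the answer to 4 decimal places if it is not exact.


Total processing time = 2 + 16 + 6 + 20 + 11 + 13 + 13 + 15 + 16 = 112
Number of machines = 2
Ideal balanced load = 112 / 2 = 56.0

56.0


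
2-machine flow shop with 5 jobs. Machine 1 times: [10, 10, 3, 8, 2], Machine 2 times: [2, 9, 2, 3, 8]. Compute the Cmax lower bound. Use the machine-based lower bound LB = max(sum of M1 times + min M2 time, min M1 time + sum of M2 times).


LB1 = sum(M1 times) + min(M2 times) = 33 + 2 = 35
LB2 = min(M1 times) + sum(M2 times) = 2 + 24 = 26
Lower bound = max(LB1, LB2) = max(35, 26) = 35

35


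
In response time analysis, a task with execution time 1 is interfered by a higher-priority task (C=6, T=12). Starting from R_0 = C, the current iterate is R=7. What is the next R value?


R_next = C + ceil(R_prev / T_hp) * C_hp
ceil(7 / 12) = ceil(0.5833) = 1
Interference = 1 * 6 = 6
R_next = 1 + 6 = 7
R_next = R_prev, so the iteration has converged (response time = 7).

7


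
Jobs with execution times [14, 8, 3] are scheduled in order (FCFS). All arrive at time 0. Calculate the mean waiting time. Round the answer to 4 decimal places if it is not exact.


FCFS order (as given): [14, 8, 3]
Waiting times:
  Job 1: wait = 0
  Job 2: wait = 14
  Job 3: wait = 22
Sum of waiting times = 36
Average waiting time = 36/3 = 12.0

12.0


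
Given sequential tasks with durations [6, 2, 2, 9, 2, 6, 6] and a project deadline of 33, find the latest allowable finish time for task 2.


LF(activity 2) = deadline - sum of successor durations
Successors: activities 3 through 7 with durations [2, 9, 2, 6, 6]
Sum of successor durations = 25
LF = 33 - 25 = 8

8


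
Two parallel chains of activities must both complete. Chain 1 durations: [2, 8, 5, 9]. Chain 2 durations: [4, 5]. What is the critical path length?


Path A total = 2 + 8 + 5 + 9 = 24
Path B total = 4 + 5 = 9
Critical path = longest path = max(24, 9) = 24

24


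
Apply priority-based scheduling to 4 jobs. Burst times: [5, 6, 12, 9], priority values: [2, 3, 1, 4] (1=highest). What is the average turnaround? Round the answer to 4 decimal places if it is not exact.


Sort by priority (ascending = highest first):
Order: [(1, 12), (2, 5), (3, 6), (4, 9)]
Completion times:
  Priority 1, burst=12, C=12
  Priority 2, burst=5, C=17
  Priority 3, burst=6, C=23
  Priority 4, burst=9, C=32
Average turnaround = 84/4 = 21.0

21.0


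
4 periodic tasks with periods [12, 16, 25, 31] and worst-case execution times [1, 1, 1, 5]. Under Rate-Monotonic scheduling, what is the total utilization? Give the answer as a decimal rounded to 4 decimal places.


Compute individual utilizations (exact fractions):
  Task 1: C/T = 1/12 (approx. 0.0833)
  Task 2: C/T = 1/16 (approx. 0.0625)
  Task 3: C/T = 1/25 (approx. 0.04)
  Task 4: C/T = 5/31 (approx. 0.1613)
Total utilization U = 1/12 + 1/16 + 1/25 + 5/31 = 12913/37200
Rounded to 4 decimal places: U = 0.3471
RM (Liu & Layland) bound for 4 tasks = 0.756828; compare with U = 12913/37200 (approx. 0.347124)
U <= bound, so schedulable by RM sufficient condition.

0.3471
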